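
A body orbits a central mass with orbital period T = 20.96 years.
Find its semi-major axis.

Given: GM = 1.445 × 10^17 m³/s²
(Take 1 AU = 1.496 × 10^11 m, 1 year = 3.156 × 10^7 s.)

Convert to SI: T = 20.96 years = 6.61498e+08 s.
Invert Kepler's third law: a = (GM · T² / (4π²))^(1/3).
Substituting T = 6.61498e+08 s and GM = 1.445e+17 m³/s²:
a = (1.445e+17 · (6.61498e+08)² / (4π²))^(1/3) m
a ≈ 1.17e+11 m = 0.7821 AU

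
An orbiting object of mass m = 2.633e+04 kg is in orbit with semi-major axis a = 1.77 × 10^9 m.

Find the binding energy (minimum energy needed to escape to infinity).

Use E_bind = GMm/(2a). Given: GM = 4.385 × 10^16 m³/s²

Total orbital energy is E = −GMm/(2a); binding energy is E_bind = −E = GMm/(2a).
E_bind = 4.385e+16 · 2.633e+04 / (2 · 1.77e+09) J ≈ 3.261e+11 J = 326.1 GJ.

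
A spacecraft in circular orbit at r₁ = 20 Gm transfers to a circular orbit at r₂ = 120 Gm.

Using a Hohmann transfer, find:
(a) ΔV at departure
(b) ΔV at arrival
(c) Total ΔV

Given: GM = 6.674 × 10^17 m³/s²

Convert to SI: r₁ = 20 Gm = 2e+10 m; r₂ = 120 Gm = 1.2e+11 m.
Transfer semi-major axis: a_t = (r₁ + r₂)/2 = (2e+10 + 1.2e+11)/2 = 7e+10 m.
Circular speeds: v₁ = √(GM/r₁) = 5776.68 m/s, v₂ = √(GM/r₂) = 2358.32 m/s.
Transfer speeds (vis-viva v² = GM(2/r − 1/a_t)): v₁ᵗ = 7563.45 m/s, v₂ᵗ = 1260.57 m/s.
(a) ΔV₁ = |v₁ᵗ − v₁| ≈ 1787 m/s = 1.787 km/s.
(b) ΔV₂ = |v₂ − v₂ᵗ| ≈ 1098 m/s = 1.098 km/s.
(c) ΔV_total = ΔV₁ + ΔV₂ ≈ 2885 m/s = 2.885 km/s.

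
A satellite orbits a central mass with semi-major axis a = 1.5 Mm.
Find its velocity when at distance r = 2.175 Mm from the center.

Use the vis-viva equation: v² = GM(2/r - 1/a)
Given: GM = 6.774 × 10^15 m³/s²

Convert to SI: a = 1.5 Mm = 1.5e+06 m; r = 2.175 Mm = 2.175e+06 m.
Vis-viva: v = √(GM · (2/r − 1/a)).
2/r − 1/a = 2/2.175e+06 − 1/1.5e+06 = 2.52874e-07 m⁻¹.
v = √(6.774e+15 · 2.52874e-07) m/s ≈ 4.139e+04 m/s = 41.39 km/s.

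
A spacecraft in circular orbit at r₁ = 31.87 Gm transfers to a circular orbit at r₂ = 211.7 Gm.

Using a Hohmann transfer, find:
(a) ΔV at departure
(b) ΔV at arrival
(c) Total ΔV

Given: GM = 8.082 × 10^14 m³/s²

Convert to SI: r₁ = 31.87 Gm = 3.187e+10 m; r₂ = 211.7 Gm = 2.117e+11 m.
Transfer semi-major axis: a_t = (r₁ + r₂)/2 = (3.187e+10 + 2.117e+11)/2 = 1.21785e+11 m.
Circular speeds: v₁ = √(GM/r₁) = 159.246 m/s, v₂ = √(GM/r₂) = 61.7873 m/s.
Transfer speeds (vis-viva v² = GM(2/r − 1/a_t)): v₁ᵗ = 209.958 m/s, v₂ᵗ = 31.6077 m/s.
(a) ΔV₁ = |v₁ᵗ − v₁| ≈ 50.71 m/s = 50.71 m/s.
(b) ΔV₂ = |v₂ − v₂ᵗ| ≈ 30.18 m/s = 30.18 m/s.
(c) ΔV_total = ΔV₁ + ΔV₂ ≈ 80.89 m/s = 80.89 m/s.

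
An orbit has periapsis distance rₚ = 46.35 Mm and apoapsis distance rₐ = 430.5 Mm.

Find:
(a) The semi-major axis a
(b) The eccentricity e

Convert to SI: rₚ = 46.35 Mm = 4.635e+07 m; rₐ = 430.5 Mm = 4.305e+08 m.
(a) a = (rₚ + rₐ) / 2 = (4.635e+07 + 4.305e+08) / 2 ≈ 2.384e+08 m = 238.4 Mm.
(b) e = (rₐ − rₚ) / (rₐ + rₚ) = (4.305e+08 − 4.635e+07) / (4.305e+08 + 4.635e+07) ≈ 0.8056.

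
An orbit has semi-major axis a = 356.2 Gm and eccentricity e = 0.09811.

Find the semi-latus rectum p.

Convert to SI: a = 356.2 Gm = 3.562e+11 m.
p = a (1 − e²).
p = 3.562e+11 · (1 − (0.09811)²) = 3.562e+11 · 0.990374 ≈ 3.528e+11 m = 352.8 Gm.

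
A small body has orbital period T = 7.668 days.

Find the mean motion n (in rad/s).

Convert to SI: T = 7.668 days = 662515 s.
n = 2π / T.
n = 2π / 662515 s ≈ 9.484e-06 rad/s.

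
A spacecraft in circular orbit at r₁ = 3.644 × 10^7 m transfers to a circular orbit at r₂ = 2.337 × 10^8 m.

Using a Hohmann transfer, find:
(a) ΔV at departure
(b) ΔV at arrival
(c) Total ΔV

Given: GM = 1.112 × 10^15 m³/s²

Transfer semi-major axis: a_t = (r₁ + r₂)/2 = (3.644e+07 + 2.337e+08)/2 = 1.3507e+08 m.
Circular speeds: v₁ = √(GM/r₁) = 5524.12 m/s, v₂ = √(GM/r₂) = 2181.34 m/s.
Transfer speeds (vis-viva v² = GM(2/r − 1/a_t)): v₁ᵗ = 7266.3 m/s, v₂ᵗ = 1133.01 m/s.
(a) ΔV₁ = |v₁ᵗ − v₁| ≈ 1742 m/s = 1.742 km/s.
(b) ΔV₂ = |v₂ − v₂ᵗ| ≈ 1048 m/s = 1.048 km/s.
(c) ΔV_total = ΔV₁ + ΔV₂ ≈ 2791 m/s = 2.791 km/s.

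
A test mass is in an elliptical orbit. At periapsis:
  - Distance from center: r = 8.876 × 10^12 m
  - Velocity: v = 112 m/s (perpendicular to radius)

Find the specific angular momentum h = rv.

With v perpendicular to r, h = r · v.
h = 8.876e+12 · 112 m²/s ≈ 9.941e+14 m²/s.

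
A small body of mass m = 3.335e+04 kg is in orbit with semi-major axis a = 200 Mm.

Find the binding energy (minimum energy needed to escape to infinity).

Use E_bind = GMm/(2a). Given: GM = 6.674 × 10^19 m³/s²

Convert to SI: a = 200 Mm = 2e+08 m.
Total orbital energy is E = −GMm/(2a); binding energy is E_bind = −E = GMm/(2a).
E_bind = 6.674e+19 · 3.335e+04 / (2 · 2e+08) J ≈ 5.564e+15 J = 5.564 PJ.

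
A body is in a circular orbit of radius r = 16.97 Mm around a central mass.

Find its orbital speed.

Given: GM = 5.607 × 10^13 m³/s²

Convert to SI: r = 16.97 Mm = 1.697e+07 m.
For a circular orbit, gravity supplies the centripetal force, so v = √(GM / r).
v = √(5.607e+13 / 1.697e+07) m/s ≈ 1818 m/s = 1.818 km/s.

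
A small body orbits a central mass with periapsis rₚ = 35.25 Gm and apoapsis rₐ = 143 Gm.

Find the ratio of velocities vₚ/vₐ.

Convert to SI: rₚ = 35.25 Gm = 3.525e+10 m; rₐ = 143 Gm = 1.43e+11 m.
Conservation of angular momentum gives rₚvₚ = rₐvₐ, so vₚ/vₐ = rₐ/rₚ.
vₚ/vₐ = 1.43e+11 / 3.525e+10 ≈ 4.057.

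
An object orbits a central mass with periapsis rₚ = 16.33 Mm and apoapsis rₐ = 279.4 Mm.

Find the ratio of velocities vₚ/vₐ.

Convert to SI: rₚ = 16.33 Mm = 1.633e+07 m; rₐ = 279.4 Mm = 2.794e+08 m.
Conservation of angular momentum gives rₚvₚ = rₐvₐ, so vₚ/vₐ = rₐ/rₚ.
vₚ/vₐ = 2.794e+08 / 1.633e+07 ≈ 17.11.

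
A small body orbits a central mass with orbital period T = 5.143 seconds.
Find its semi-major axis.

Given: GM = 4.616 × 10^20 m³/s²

Invert Kepler's third law: a = (GM · T² / (4π²))^(1/3).
Substituting T = 5.143 s and GM = 4.616e+20 m³/s²:
a = (4.616e+20 · (5.143)² / (4π²))^(1/3) m
a ≈ 6.763e+06 m = 6.763 Mm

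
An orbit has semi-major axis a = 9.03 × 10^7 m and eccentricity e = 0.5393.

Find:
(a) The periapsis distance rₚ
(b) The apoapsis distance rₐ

(a) rₚ = a(1 − e) = 9.03e+07 · (1 − 0.5393) = 9.03e+07 · 0.4607 ≈ 4.16e+07 m = 4.16 × 10^7 m.
(b) rₐ = a(1 + e) = 9.03e+07 · (1 + 0.5393) = 9.03e+07 · 1.5393 ≈ 1.39e+08 m = 1.39 × 10^8 m.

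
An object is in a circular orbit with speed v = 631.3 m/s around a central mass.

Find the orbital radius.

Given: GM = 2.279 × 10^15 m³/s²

For a circular orbit, v² = GM / r, so r = GM / v².
r = 2.279e+15 / (631.3)² m ≈ 5.718e+09 m = 5.718 Gm.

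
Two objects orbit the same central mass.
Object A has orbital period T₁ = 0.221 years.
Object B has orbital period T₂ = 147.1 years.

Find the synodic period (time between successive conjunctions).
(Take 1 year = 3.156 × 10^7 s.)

Convert to SI: T₁ = 0.221 years = 6.97476e+06 s; T₂ = 147.1 years = 4.64248e+09 s.
T_syn = |T₁ · T₂ / (T₁ − T₂)|.
T_syn = |6.97476e+06 · 4.64248e+09 / (6.97476e+06 − 4.64248e+09)| s ≈ 6.985e+06 s = 0.2213 years.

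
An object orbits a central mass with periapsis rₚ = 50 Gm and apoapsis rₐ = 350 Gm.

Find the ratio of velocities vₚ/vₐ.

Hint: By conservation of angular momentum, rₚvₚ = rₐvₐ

Convert to SI: rₚ = 50 Gm = 5e+10 m; rₐ = 350 Gm = 3.5e+11 m.
Conservation of angular momentum gives rₚvₚ = rₐvₐ, so vₚ/vₐ = rₐ/rₚ.
vₚ/vₐ = 3.5e+11 / 5e+10 ≈ 7.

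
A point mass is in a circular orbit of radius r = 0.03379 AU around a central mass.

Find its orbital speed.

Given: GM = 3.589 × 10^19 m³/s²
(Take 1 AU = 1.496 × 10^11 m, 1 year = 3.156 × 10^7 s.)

Convert to SI: r = 0.03379 AU = 5.05498e+09 m.
For a circular orbit, gravity supplies the centripetal force, so v = √(GM / r).
v = √(3.589e+19 / 5.05498e+09) m/s ≈ 8.426e+04 m/s = 17.78 AU/year.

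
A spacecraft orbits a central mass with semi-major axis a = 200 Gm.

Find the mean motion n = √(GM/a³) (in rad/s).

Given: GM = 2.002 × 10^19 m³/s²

Convert to SI: a = 200 Gm = 2e+11 m.
n = √(GM / a³).
n = √(2.002e+19 / (2e+11)³) rad/s ≈ 5.002e-08 rad/s.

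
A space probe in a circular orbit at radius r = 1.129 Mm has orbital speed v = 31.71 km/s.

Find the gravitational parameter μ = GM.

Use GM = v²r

Convert to SI: r = 1.129 Mm = 1.129e+06 m; v = 31.71 km/s = 31710 m/s.
For a circular orbit v² = GM/r, so GM = v² · r.
GM = (31710)² · 1.129e+06 m³/s² ≈ 1.135e+15 m³/s² = 1.135 × 10^15 m³/s².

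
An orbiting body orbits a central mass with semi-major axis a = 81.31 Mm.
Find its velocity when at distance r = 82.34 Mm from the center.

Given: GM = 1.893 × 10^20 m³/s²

Convert to SI: a = 81.31 Mm = 8.131e+07 m; r = 82.34 Mm = 8.234e+07 m.
Vis-viva: v = √(GM · (2/r − 1/a)).
2/r − 1/a = 2/8.234e+07 − 1/8.131e+07 = 1.19909e-08 m⁻¹.
v = √(1.893e+20 · 1.19909e-08) m/s ≈ 1.507e+06 m/s = 1507 km/s.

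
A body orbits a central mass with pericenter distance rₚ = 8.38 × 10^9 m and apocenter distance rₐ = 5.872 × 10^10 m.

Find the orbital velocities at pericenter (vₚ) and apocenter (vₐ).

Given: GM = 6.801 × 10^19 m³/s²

Use the vis-viva equation v² = GM(2/r − 1/a) with a = (rₚ + rₐ)/2 = (8.38e+09 + 5.872e+10)/2 = 3.355e+10 m.
vₚ = √(GM · (2/rₚ − 1/a)) = √(6.801e+19 · (2/8.38e+09 − 1/3.355e+10)) m/s ≈ 1.192e+05 m/s = 119.2 km/s.
vₐ = √(GM · (2/rₐ − 1/a)) = √(6.801e+19 · (2/5.872e+10 − 1/3.355e+10)) m/s ≈ 1.701e+04 m/s = 17.01 km/s.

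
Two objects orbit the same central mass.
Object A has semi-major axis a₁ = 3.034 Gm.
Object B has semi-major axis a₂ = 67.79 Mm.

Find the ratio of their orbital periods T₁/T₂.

Convert to SI: a₁ = 3.034 Gm = 3.034e+09 m; a₂ = 67.79 Mm = 6.779e+07 m.
From Kepler's third law, (T₁/T₂)² = (a₁/a₂)³, so T₁/T₂ = (a₁/a₂)^(3/2).
a₁/a₂ = 3.034e+09 / 6.779e+07 = 44.7559.
T₁/T₂ = (44.7559)^(3/2) ≈ 299.4.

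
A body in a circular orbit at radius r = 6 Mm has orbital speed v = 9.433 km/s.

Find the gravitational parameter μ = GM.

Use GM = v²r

Convert to SI: r = 6 Mm = 6e+06 m; v = 9.433 km/s = 9433 m/s.
For a circular orbit v² = GM/r, so GM = v² · r.
GM = (9433)² · 6e+06 m³/s² ≈ 5.339e+14 m³/s² = 5.339 × 10^14 m³/s².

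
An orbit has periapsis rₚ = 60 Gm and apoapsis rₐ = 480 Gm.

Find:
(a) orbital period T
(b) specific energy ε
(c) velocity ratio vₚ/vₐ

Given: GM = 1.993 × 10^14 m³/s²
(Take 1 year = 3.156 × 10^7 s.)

Convert to SI: rₚ = 60 Gm = 6e+10 m; rₐ = 480 Gm = 4.8e+11 m.
(a) With a = (rₚ + rₐ)/2 = 2.7e+11 m, T = 2π √(a³/GM) = 2π √((2.7e+11)³/1.993e+14) s ≈ 6.244e+10 s
(b) With a = (rₚ + rₐ)/2 = 2.7e+11 m, ε = −GM/(2a) = −1.993e+14/(2 · 2.7e+11) J/kg ≈ -369.1 J/kg
(c) Conservation of angular momentum (rₚvₚ = rₐvₐ) gives vₚ/vₐ = rₐ/rₚ = 4.8e+11/6e+10 ≈ 8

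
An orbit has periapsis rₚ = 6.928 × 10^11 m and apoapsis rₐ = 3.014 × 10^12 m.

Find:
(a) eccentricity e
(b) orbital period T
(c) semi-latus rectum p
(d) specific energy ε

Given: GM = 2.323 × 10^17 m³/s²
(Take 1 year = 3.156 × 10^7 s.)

(a) e = (rₐ − rₚ)/(rₐ + rₚ) = (3.014e+12 − 6.928e+11)/(3.014e+12 + 6.928e+11) ≈ 0.6262
(b) With a = (rₚ + rₐ)/2 = 1.8534e+12 m, T = 2π √(a³/GM) = 2π √((1.8534e+12)³/2.323e+17) s ≈ 3.289e+10 s
(c) From a = (rₚ + rₐ)/2 = 1.8534e+12 m and e = (rₐ − rₚ)/(rₐ + rₚ) = 0.6262, p = a(1 − e²) = 1.8534e+12 · (1 − (0.6262)²) ≈ 1.127e+12 m
(d) With a = (rₚ + rₐ)/2 = 1.8534e+12 m, ε = −GM/(2a) = −2.323e+17/(2 · 1.8534e+12) J/kg ≈ -6.267e+04 J/kg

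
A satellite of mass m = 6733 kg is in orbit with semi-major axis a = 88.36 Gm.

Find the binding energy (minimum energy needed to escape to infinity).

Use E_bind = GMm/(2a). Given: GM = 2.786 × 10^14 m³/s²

Convert to SI: a = 88.36 Gm = 8.836e+10 m.
Total orbital energy is E = −GMm/(2a); binding energy is E_bind = −E = GMm/(2a).
E_bind = 2.786e+14 · 6733 / (2 · 8.836e+10) J ≈ 1.061e+07 J = 10.61 MJ.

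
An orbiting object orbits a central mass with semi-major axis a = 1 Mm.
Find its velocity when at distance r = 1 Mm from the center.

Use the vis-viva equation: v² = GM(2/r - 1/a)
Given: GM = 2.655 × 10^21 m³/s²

Convert to SI: a = 1 Mm = 1e+06 m; r = 1 Mm = 1e+06 m.
Vis-viva: v = √(GM · (2/r − 1/a)).
2/r − 1/a = 2/1e+06 − 1/1e+06 = 1e-06 m⁻¹.
v = √(2.655e+21 · 1e-06) m/s ≈ 5.153e+07 m/s = 5.153e+04 km/s.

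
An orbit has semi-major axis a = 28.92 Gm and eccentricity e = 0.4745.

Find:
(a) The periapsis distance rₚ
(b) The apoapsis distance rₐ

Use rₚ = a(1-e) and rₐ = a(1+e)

Convert to SI: a = 28.92 Gm = 2.892e+10 m.
(a) rₚ = a(1 − e) = 2.892e+10 · (1 − 0.4745) = 2.892e+10 · 0.5255 ≈ 1.52e+10 m = 15.2 Gm.
(b) rₐ = a(1 + e) = 2.892e+10 · (1 + 0.4745) = 2.892e+10 · 1.4745 ≈ 4.264e+10 m = 42.64 Gm.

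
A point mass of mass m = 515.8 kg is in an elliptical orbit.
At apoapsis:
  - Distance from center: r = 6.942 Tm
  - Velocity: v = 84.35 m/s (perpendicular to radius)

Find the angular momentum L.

Convert to SI: r = 6.942 Tm = 6.942e+12 m.
Since v is perpendicular to r, L = m · v · r.
L = 515.8 · 84.35 · 6.942e+12 kg·m²/s ≈ 3.02e+17 kg·m²/s.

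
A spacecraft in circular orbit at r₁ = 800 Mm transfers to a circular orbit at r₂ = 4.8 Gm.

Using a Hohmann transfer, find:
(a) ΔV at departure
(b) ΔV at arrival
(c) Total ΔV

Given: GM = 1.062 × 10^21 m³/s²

Convert to SI: r₁ = 800 Mm = 8e+08 m; r₂ = 4.8 Gm = 4.8e+09 m.
Transfer semi-major axis: a_t = (r₁ + r₂)/2 = (8e+08 + 4.8e+09)/2 = 2.8e+09 m.
Circular speeds: v₁ = √(GM/r₁) = 1.15217e+06 m/s, v₂ = √(GM/r₂) = 470372 m/s.
Transfer speeds (vis-viva v² = GM(2/r − 1/a_t)): v₁ᵗ = 1.50855e+06 m/s, v₂ᵗ = 251425 m/s.
(a) ΔV₁ = |v₁ᵗ − v₁| ≈ 3.564e+05 m/s = 356.4 km/s.
(b) ΔV₂ = |v₂ − v₂ᵗ| ≈ 2.189e+05 m/s = 218.9 km/s.
(c) ΔV_total = ΔV₁ + ΔV₂ ≈ 5.753e+05 m/s = 575.3 km/s.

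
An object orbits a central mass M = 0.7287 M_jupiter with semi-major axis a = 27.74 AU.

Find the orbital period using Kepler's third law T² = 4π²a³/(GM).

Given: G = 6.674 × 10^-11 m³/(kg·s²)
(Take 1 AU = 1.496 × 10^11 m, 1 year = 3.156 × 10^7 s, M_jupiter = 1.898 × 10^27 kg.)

Convert to SI: a = 27.74 AU = 4.1499e+12 m; M = 0.7287 M_jupiter = 1.38307e+27 kg.
GM = G · M = 6.674e-11 · 1.38307e+27 = 9.23063e+16 m³/s².
Kepler's third law: T = 2π √(a³ / GM).
Substituting a = 4.1499e+12 m and GM = 9.23063e+16 m³/s²:
T = 2π √((4.1499e+12)³ / 9.23063e+16) s
T ≈ 1.748e+11 s = 5540 years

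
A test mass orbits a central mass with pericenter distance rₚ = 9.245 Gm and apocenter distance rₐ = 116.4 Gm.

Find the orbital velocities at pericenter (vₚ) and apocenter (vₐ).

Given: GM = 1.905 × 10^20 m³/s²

Convert to SI: rₚ = 9.245 Gm = 9.245e+09 m; rₐ = 116.4 Gm = 1.164e+11 m.
Use the vis-viva equation v² = GM(2/r − 1/a) with a = (rₚ + rₐ)/2 = (9.245e+09 + 1.164e+11)/2 = 6.28225e+10 m.
vₚ = √(GM · (2/rₚ − 1/a)) = √(1.905e+20 · (2/9.245e+09 − 1/6.28225e+10)) m/s ≈ 1.954e+05 m/s = 195.4 km/s.
vₐ = √(GM · (2/rₐ − 1/a)) = √(1.905e+20 · (2/1.164e+11 − 1/6.28225e+10)) m/s ≈ 1.552e+04 m/s = 15.52 km/s.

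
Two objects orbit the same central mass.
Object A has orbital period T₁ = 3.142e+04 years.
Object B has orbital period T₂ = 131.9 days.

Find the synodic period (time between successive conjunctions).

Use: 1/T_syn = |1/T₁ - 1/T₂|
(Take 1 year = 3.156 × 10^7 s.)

Convert to SI: T₁ = 3.142e+04 years = 9.91615e+11 s; T₂ = 131.9 days = 1.13962e+07 s.
T_syn = |T₁ · T₂ / (T₁ − T₂)|.
T_syn = |9.91615e+11 · 1.13962e+07 / (9.91615e+11 − 1.13962e+07)| s ≈ 1.14e+07 s = 131.9 days.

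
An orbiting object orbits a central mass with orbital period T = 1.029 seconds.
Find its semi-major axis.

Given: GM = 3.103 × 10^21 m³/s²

Invert Kepler's third law: a = (GM · T² / (4π²))^(1/3).
Substituting T = 1.029 s and GM = 3.103e+21 m³/s²:
a = (3.103e+21 · (1.029)² / (4π²))^(1/3) m
a ≈ 4.366e+06 m = 4.366 × 10^6 m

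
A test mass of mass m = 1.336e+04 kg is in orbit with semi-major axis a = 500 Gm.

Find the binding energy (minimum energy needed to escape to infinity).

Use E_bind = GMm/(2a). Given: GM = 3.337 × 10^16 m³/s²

Convert to SI: a = 500 Gm = 5e+11 m.
Total orbital energy is E = −GMm/(2a); binding energy is E_bind = −E = GMm/(2a).
E_bind = 3.337e+16 · 1.336e+04 / (2 · 5e+11) J ≈ 4.458e+08 J = 445.8 MJ.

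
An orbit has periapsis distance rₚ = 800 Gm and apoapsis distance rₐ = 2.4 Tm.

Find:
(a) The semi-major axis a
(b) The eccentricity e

Convert to SI: rₚ = 800 Gm = 8e+11 m; rₐ = 2.4 Tm = 2.4e+12 m.
(a) a = (rₚ + rₐ) / 2 = (8e+11 + 2.4e+12) / 2 ≈ 1.6e+12 m = 1.6 Tm.
(b) e = (rₐ − rₚ) / (rₐ + rₚ) = (2.4e+12 − 8e+11) / (2.4e+12 + 8e+11) ≈ 0.5.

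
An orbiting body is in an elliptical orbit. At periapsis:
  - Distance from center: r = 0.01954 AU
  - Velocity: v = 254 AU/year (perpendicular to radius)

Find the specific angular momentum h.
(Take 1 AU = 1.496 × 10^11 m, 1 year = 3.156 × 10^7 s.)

Convert to SI: r = 0.01954 AU = 2.92318e+09 m; v = 254 AU/year = 1.20401e+06 m/s.
With v perpendicular to r, h = r · v.
h = 2.92318e+09 · 1.20401e+06 m²/s ≈ 3.52e+15 m²/s.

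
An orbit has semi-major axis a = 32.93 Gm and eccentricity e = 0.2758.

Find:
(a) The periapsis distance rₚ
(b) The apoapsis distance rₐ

Convert to SI: a = 32.93 Gm = 3.293e+10 m.
(a) rₚ = a(1 − e) = 3.293e+10 · (1 − 0.2758) = 3.293e+10 · 0.7242 ≈ 2.385e+10 m = 23.85 Gm.
(b) rₐ = a(1 + e) = 3.293e+10 · (1 + 0.2758) = 3.293e+10 · 1.2758 ≈ 4.201e+10 m = 42.01 Gm.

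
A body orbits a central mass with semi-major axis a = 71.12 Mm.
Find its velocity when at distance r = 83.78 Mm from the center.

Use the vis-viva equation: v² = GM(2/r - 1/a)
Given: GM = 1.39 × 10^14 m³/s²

Convert to SI: a = 71.12 Mm = 7.112e+07 m; r = 83.78 Mm = 8.378e+07 m.
Vis-viva: v = √(GM · (2/r − 1/a)).
2/r − 1/a = 2/8.378e+07 − 1/7.112e+07 = 9.8113e-09 m⁻¹.
v = √(1.39e+14 · 9.8113e-09) m/s ≈ 1168 m/s = 1.168 km/s.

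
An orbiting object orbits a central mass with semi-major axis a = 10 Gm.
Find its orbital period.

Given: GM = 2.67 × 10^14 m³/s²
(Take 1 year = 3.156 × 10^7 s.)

Convert to SI: a = 10 Gm = 1e+10 m.
Kepler's third law: T = 2π √(a³ / GM).
Substituting a = 1e+10 m and GM = 2.67e+14 m³/s²:
T = 2π √((1e+10)³ / 2.67e+14) s
T ≈ 3.845e+08 s = 12.18 years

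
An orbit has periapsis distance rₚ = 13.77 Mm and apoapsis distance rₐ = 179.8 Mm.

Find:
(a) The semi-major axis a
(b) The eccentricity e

Convert to SI: rₚ = 13.77 Mm = 1.377e+07 m; rₐ = 179.8 Mm = 1.798e+08 m.
(a) a = (rₚ + rₐ) / 2 = (1.377e+07 + 1.798e+08) / 2 ≈ 9.678e+07 m = 96.78 Mm.
(b) e = (rₐ − rₚ) / (rₐ + rₚ) = (1.798e+08 − 1.377e+07) / (1.798e+08 + 1.377e+07) ≈ 0.8577.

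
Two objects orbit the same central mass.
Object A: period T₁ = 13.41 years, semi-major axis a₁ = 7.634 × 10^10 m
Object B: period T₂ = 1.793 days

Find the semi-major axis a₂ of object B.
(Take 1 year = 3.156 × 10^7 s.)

Convert to SI: T₁ = 13.41 years = 4.2322e+08 s; T₂ = 1.793 days = 154915 s.
Kepler's third law: (T₁/T₂)² = (a₁/a₂)³ ⇒ a₂ = a₁ · (T₂/T₁)^(2/3).
T₂/T₁ = 154915 / 4.2322e+08 = 0.00036604.
a₂ = 7.634e+10 · (0.00036604)^(2/3) m ≈ 3.906e+08 m = 3.906 × 10^8 m.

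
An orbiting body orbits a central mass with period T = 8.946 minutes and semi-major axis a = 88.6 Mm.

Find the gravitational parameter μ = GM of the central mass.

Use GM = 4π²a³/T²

Convert to SI: T = 8.946 minutes = 536.76 s; a = 88.6 Mm = 8.86e+07 m.
GM = 4π² · a³ / T².
GM = 4π² · (8.86e+07)³ / (536.76)² m³/s² ≈ 9.53e+19 m³/s² = 9.53 × 10^19 m³/s².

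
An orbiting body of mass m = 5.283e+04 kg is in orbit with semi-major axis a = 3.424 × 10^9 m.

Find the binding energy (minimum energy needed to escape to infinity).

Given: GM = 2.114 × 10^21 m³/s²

Total orbital energy is E = −GMm/(2a); binding energy is E_bind = −E = GMm/(2a).
E_bind = 2.114e+21 · 5.283e+04 / (2 · 3.424e+09) J ≈ 1.631e+16 J = 16.31 PJ.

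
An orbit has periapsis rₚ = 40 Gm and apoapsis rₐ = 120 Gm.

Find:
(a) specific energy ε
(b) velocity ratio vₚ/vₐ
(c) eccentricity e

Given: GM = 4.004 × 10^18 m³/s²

Convert to SI: rₚ = 40 Gm = 4e+10 m; rₐ = 120 Gm = 1.2e+11 m.
(a) With a = (rₚ + rₐ)/2 = 8e+10 m, ε = −GM/(2a) = −4.004e+18/(2 · 8e+10) J/kg ≈ -2.502e+07 J/kg
(b) Conservation of angular momentum (rₚvₚ = rₐvₐ) gives vₚ/vₐ = rₐ/rₚ = 1.2e+11/4e+10 ≈ 3
(c) e = (rₐ − rₚ)/(rₐ + rₚ) = (1.2e+11 − 4e+10)/(1.2e+11 + 4e+10) ≈ 0.5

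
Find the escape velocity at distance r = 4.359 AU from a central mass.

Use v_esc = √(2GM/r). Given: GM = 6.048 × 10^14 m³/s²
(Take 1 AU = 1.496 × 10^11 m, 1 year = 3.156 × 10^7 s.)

Convert to SI: r = 4.359 AU = 6.52106e+11 m.
Escape velocity comes from setting total energy to zero: ½v² − GM/r = 0 ⇒ v_esc = √(2GM / r).
v_esc = √(2 · 6.048e+14 / 6.52106e+11) m/s ≈ 43.07 m/s = 0.009086 AU/year.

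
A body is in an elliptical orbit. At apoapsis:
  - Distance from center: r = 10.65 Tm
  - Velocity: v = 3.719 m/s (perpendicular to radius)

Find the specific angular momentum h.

Convert to SI: r = 10.65 Tm = 1.065e+13 m.
With v perpendicular to r, h = r · v.
h = 1.065e+13 · 3.719 m²/s ≈ 3.961e+13 m²/s.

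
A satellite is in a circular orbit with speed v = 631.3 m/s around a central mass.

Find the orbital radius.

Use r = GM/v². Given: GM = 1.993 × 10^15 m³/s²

For a circular orbit, v² = GM / r, so r = GM / v².
r = 1.993e+15 / (631.3)² m ≈ 5.001e+09 m = 5.001 Gm.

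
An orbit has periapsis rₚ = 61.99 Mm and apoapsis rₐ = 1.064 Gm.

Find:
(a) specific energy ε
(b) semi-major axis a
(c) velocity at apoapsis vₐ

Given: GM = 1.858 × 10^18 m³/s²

Convert to SI: rₚ = 61.99 Mm = 6.199e+07 m; rₐ = 1.064 Gm = 1.064e+09 m.
(a) With a = (rₚ + rₐ)/2 = 5.62995e+08 m, ε = −GM/(2a) = −1.858e+18/(2 · 5.62995e+08) J/kg ≈ -1.65e+09 J/kg
(b) a = (rₚ + rₐ)/2 = (6.199e+07 + 1.064e+09)/2 ≈ 5.63e+08 m
(c) With a = (rₚ + rₐ)/2 = 5.62995e+08 m, vₐ = √(GM (2/rₐ − 1/a)) = √(1.858e+18 · (2/1.064e+09 − 1/5.62995e+08)) m/s ≈ 1.387e+04 m/s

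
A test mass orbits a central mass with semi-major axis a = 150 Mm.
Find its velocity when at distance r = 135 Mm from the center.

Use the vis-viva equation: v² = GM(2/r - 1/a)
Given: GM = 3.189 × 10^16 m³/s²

Convert to SI: a = 150 Mm = 1.5e+08 m; r = 135 Mm = 1.35e+08 m.
Vis-viva: v = √(GM · (2/r − 1/a)).
2/r − 1/a = 2/1.35e+08 − 1/1.5e+08 = 8.14815e-09 m⁻¹.
v = √(3.189e+16 · 8.14815e-09) m/s ≈ 1.612e+04 m/s = 16.12 km/s.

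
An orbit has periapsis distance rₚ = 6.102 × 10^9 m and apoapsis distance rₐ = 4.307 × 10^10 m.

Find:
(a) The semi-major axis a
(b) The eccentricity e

(a) a = (rₚ + rₐ) / 2 = (6.102e+09 + 4.307e+10) / 2 ≈ 2.459e+10 m = 2.459 × 10^10 m.
(b) e = (rₐ − rₚ) / (rₐ + rₚ) = (4.307e+10 − 6.102e+09) / (4.307e+10 + 6.102e+09) ≈ 0.7518.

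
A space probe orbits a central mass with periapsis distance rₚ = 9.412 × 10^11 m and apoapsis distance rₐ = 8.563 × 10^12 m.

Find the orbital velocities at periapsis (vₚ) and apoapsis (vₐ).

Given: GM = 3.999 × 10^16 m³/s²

Use the vis-viva equation v² = GM(2/r − 1/a) with a = (rₚ + rₐ)/2 = (9.412e+11 + 8.563e+12)/2 = 4.7521e+12 m.
vₚ = √(GM · (2/rₚ − 1/a)) = √(3.999e+16 · (2/9.412e+11 − 1/4.7521e+12)) m/s ≈ 276.7 m/s = 276.7 m/s.
vₐ = √(GM · (2/rₐ − 1/a)) = √(3.999e+16 · (2/8.563e+12 − 1/4.7521e+12)) m/s ≈ 30.41 m/s = 30.41 m/s.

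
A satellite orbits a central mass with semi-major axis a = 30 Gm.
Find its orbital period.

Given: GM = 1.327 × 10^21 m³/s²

Convert to SI: a = 30 Gm = 3e+10 m.
Kepler's third law: T = 2π √(a³ / GM).
Substituting a = 3e+10 m and GM = 1.327e+21 m³/s²:
T = 2π √((3e+10)³ / 1.327e+21) s
T ≈ 8.962e+05 s = 10.37 days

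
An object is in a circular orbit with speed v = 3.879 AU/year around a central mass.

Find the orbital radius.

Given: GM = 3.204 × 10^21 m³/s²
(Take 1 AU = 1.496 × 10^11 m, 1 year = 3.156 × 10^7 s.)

Convert to SI: v = 3.879 AU/year = 18387.1 m/s.
For a circular orbit, v² = GM / r, so r = GM / v².
r = 3.204e+21 / (18387.1)² m ≈ 9.477e+12 m = 63.35 AU.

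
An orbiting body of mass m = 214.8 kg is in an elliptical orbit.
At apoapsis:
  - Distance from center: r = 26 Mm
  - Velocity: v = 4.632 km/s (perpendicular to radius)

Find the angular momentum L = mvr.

Convert to SI: r = 26 Mm = 2.6e+07 m; v = 4.632 km/s = 4632 m/s.
Since v is perpendicular to r, L = m · v · r.
L = 214.8 · 4632 · 2.6e+07 kg·m²/s ≈ 2.587e+13 kg·m²/s.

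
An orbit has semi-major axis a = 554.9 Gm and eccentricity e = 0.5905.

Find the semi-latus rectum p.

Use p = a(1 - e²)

Convert to SI: a = 554.9 Gm = 5.549e+11 m.
p = a (1 − e²).
p = 5.549e+11 · (1 − (0.5905)²) = 5.549e+11 · 0.65131 ≈ 3.614e+11 m = 361.4 Gm.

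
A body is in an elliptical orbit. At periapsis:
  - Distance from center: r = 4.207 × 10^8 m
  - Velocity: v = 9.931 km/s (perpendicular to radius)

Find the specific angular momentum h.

Convert to SI: v = 9.931 km/s = 9931 m/s.
With v perpendicular to r, h = r · v.
h = 4.207e+08 · 9931 m²/s ≈ 4.178e+12 m²/s.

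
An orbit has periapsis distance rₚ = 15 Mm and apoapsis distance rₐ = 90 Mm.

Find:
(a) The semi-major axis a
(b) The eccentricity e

Convert to SI: rₚ = 15 Mm = 1.5e+07 m; rₐ = 90 Mm = 9e+07 m.
(a) a = (rₚ + rₐ) / 2 = (1.5e+07 + 9e+07) / 2 ≈ 5.25e+07 m = 52.5 Mm.
(b) e = (rₐ − rₚ) / (rₐ + rₚ) = (9e+07 − 1.5e+07) / (9e+07 + 1.5e+07) ≈ 0.7143.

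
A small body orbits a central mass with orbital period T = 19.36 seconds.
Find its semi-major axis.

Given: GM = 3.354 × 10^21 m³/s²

Invert Kepler's third law: a = (GM · T² / (4π²))^(1/3).
Substituting T = 19.36 s and GM = 3.354e+21 m³/s²:
a = (3.354e+21 · (19.36)² / (4π²))^(1/3) m
a ≈ 3.17e+07 m = 3.17 × 10^7 m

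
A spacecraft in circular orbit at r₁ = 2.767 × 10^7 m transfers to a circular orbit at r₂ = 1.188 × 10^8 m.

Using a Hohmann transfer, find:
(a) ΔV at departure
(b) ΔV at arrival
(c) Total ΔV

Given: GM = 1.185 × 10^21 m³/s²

Transfer semi-major axis: a_t = (r₁ + r₂)/2 = (2.767e+07 + 1.188e+08)/2 = 7.3235e+07 m.
Circular speeds: v₁ = √(GM/r₁) = 6.54417e+06 m/s, v₂ = √(GM/r₂) = 3.15828e+06 m/s.
Transfer speeds (vis-viva v² = GM(2/r − 1/a_t)): v₁ᵗ = 8.33496e+06 m/s, v₂ᵗ = 1.94132e+06 m/s.
(a) ΔV₁ = |v₁ᵗ − v₁| ≈ 1.791e+06 m/s = 1791 km/s.
(b) ΔV₂ = |v₂ − v₂ᵗ| ≈ 1.217e+06 m/s = 1217 km/s.
(c) ΔV_total = ΔV₁ + ΔV₂ ≈ 3.008e+06 m/s = 3008 km/s.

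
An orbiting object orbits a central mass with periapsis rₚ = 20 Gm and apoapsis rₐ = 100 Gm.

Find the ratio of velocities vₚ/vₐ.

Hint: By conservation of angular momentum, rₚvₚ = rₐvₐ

Convert to SI: rₚ = 20 Gm = 2e+10 m; rₐ = 100 Gm = 1e+11 m.
Conservation of angular momentum gives rₚvₚ = rₐvₐ, so vₚ/vₐ = rₐ/rₚ.
vₚ/vₐ = 1e+11 / 2e+10 ≈ 5.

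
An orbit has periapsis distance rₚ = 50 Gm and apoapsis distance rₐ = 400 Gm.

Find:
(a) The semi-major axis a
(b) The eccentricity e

Convert to SI: rₚ = 50 Gm = 5e+10 m; rₐ = 400 Gm = 4e+11 m.
(a) a = (rₚ + rₐ) / 2 = (5e+10 + 4e+11) / 2 ≈ 2.25e+11 m = 225 Gm.
(b) e = (rₐ − rₚ) / (rₐ + rₚ) = (4e+11 − 5e+10) / (4e+11 + 5e+10) ≈ 0.7778.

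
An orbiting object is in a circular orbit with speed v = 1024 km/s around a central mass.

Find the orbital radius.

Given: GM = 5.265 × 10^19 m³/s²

Convert to SI: v = 1024 km/s = 1.024e+06 m/s.
For a circular orbit, v² = GM / r, so r = GM / v².
r = 5.265e+19 / (1.024e+06)² m ≈ 5.021e+07 m = 5.021 × 10^7 m.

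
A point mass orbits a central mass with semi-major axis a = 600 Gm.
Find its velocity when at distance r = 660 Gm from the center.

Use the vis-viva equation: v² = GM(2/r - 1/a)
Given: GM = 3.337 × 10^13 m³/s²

Convert to SI: a = 600 Gm = 6e+11 m; r = 660 Gm = 6.6e+11 m.
Vis-viva: v = √(GM · (2/r − 1/a)).
2/r − 1/a = 2/6.6e+11 − 1/6e+11 = 1.36364e-12 m⁻¹.
v = √(3.337e+13 · 1.36364e-12) m/s ≈ 6.746 m/s = 6.746 m/s.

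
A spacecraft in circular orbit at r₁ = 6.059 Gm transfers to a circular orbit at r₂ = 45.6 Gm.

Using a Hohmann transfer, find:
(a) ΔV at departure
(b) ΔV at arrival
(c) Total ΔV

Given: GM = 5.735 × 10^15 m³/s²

Convert to SI: r₁ = 6.059 Gm = 6.059e+09 m; r₂ = 45.6 Gm = 4.56e+10 m.
Transfer semi-major axis: a_t = (r₁ + r₂)/2 = (6.059e+09 + 4.56e+10)/2 = 2.58295e+10 m.
Circular speeds: v₁ = √(GM/r₁) = 972.896 m/s, v₂ = √(GM/r₂) = 354.637 m/s.
Transfer speeds (vis-viva v² = GM(2/r − 1/a_t)): v₁ᵗ = 1292.68 m/s, v₂ᵗ = 171.762 m/s.
(a) ΔV₁ = |v₁ᵗ − v₁| ≈ 319.8 m/s = 319.8 m/s.
(b) ΔV₂ = |v₂ − v₂ᵗ| ≈ 182.9 m/s = 182.9 m/s.
(c) ΔV_total = ΔV₁ + ΔV₂ ≈ 502.7 m/s = 502.7 m/s.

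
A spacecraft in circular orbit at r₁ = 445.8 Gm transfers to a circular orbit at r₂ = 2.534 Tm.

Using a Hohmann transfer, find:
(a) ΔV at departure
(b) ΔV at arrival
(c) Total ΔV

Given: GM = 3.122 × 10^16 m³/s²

Convert to SI: r₁ = 445.8 Gm = 4.458e+11 m; r₂ = 2.534 Tm = 2.534e+12 m.
Transfer semi-major axis: a_t = (r₁ + r₂)/2 = (4.458e+11 + 2.534e+12)/2 = 1.4899e+12 m.
Circular speeds: v₁ = √(GM/r₁) = 264.634 m/s, v₂ = √(GM/r₂) = 110.997 m/s.
Transfer speeds (vis-viva v² = GM(2/r − 1/a_t)): v₁ᵗ = 345.121 m/s, v₂ᵗ = 60.7162 m/s.
(a) ΔV₁ = |v₁ᵗ − v₁| ≈ 80.49 m/s = 80.49 m/s.
(b) ΔV₂ = |v₂ − v₂ᵗ| ≈ 50.28 m/s = 50.28 m/s.
(c) ΔV_total = ΔV₁ + ΔV₂ ≈ 130.8 m/s = 130.8 m/s.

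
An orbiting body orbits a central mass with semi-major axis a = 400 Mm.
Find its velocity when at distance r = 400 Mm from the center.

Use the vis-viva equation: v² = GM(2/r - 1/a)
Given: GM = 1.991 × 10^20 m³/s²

Convert to SI: a = 400 Mm = 4e+08 m; r = 400 Mm = 4e+08 m.
Vis-viva: v = √(GM · (2/r − 1/a)).
2/r − 1/a = 2/4e+08 − 1/4e+08 = 2.5e-09 m⁻¹.
v = √(1.991e+20 · 2.5e-09) m/s ≈ 7.055e+05 m/s = 705.5 km/s.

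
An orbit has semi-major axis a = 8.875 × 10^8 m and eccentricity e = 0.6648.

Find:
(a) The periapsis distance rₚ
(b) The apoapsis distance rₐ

(a) rₚ = a(1 − e) = 8.875e+08 · (1 − 0.6648) = 8.875e+08 · 0.3352 ≈ 2.975e+08 m = 2.975 × 10^8 m.
(b) rₐ = a(1 + e) = 8.875e+08 · (1 + 0.6648) = 8.875e+08 · 1.6648 ≈ 1.478e+09 m = 1.478 × 10^9 m.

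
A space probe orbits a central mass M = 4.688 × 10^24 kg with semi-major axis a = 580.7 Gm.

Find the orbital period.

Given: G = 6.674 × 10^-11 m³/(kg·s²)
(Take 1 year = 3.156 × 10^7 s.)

Convert to SI: a = 580.7 Gm = 5.807e+11 m.
GM = G · M = 6.674e-11 · 4.688e+24 = 3.12877e+14 m³/s².
Kepler's third law: T = 2π √(a³ / GM).
Substituting a = 5.807e+11 m and GM = 3.12877e+14 m³/s²:
T = 2π √((5.807e+11)³ / 3.12877e+14) s
T ≈ 1.572e+11 s = 4981 years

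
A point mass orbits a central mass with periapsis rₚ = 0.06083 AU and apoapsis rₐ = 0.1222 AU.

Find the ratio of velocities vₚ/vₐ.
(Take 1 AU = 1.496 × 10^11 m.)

Convert to SI: rₚ = 0.06083 AU = 9.10017e+09 m; rₐ = 0.1222 AU = 1.82811e+10 m.
Conservation of angular momentum gives rₚvₚ = rₐvₐ, so vₚ/vₐ = rₐ/rₚ.
vₚ/vₐ = 1.82811e+10 / 9.10017e+09 ≈ 2.009.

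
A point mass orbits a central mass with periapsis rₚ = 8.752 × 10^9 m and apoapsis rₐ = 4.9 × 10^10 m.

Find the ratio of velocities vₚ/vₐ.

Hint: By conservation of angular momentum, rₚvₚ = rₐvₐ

Conservation of angular momentum gives rₚvₚ = rₐvₐ, so vₚ/vₐ = rₐ/rₚ.
vₚ/vₐ = 4.9e+10 / 8.752e+09 ≈ 5.599.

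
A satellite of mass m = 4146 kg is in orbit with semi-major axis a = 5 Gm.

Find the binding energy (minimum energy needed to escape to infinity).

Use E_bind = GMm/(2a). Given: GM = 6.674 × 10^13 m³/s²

Convert to SI: a = 5 Gm = 5e+09 m.
Total orbital energy is E = −GMm/(2a); binding energy is E_bind = −E = GMm/(2a).
E_bind = 6.674e+13 · 4146 / (2 · 5e+09) J ≈ 2.767e+07 J = 27.67 MJ.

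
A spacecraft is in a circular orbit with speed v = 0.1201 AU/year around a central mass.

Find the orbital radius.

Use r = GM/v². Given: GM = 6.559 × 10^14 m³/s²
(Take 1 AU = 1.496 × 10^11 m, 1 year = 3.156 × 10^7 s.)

Convert to SI: v = 0.1201 AU/year = 569.295 m/s.
For a circular orbit, v² = GM / r, so r = GM / v².
r = 6.559e+14 / (569.295)² m ≈ 2.024e+09 m = 0.01353 AU.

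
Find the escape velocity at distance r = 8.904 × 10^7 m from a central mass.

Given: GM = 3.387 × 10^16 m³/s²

Escape velocity comes from setting total energy to zero: ½v² − GM/r = 0 ⇒ v_esc = √(2GM / r).
v_esc = √(2 · 3.387e+16 / 8.904e+07) m/s ≈ 2.758e+04 m/s = 27.58 km/s.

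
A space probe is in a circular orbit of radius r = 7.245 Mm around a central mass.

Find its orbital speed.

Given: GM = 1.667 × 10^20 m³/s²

Convert to SI: r = 7.245 Mm = 7.245e+06 m.
For a circular orbit, gravity supplies the centripetal force, so v = √(GM / r).
v = √(1.667e+20 / 7.245e+06) m/s ≈ 4.797e+06 m/s = 4797 km/s.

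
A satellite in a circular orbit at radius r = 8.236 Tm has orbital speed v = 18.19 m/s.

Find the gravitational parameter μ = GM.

Convert to SI: r = 8.236 Tm = 8.236e+12 m.
For a circular orbit v² = GM/r, so GM = v² · r.
GM = (18.19)² · 8.236e+12 m³/s² ≈ 2.725e+15 m³/s² = 2.725 × 10^15 m³/s².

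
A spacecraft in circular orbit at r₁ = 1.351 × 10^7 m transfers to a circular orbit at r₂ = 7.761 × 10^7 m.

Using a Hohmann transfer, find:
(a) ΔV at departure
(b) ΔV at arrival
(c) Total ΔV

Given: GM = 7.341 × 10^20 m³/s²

Transfer semi-major axis: a_t = (r₁ + r₂)/2 = (1.351e+07 + 7.761e+07)/2 = 4.556e+07 m.
Circular speeds: v₁ = √(GM/r₁) = 7.3714e+06 m/s, v₂ = √(GM/r₂) = 3.07552e+06 m/s.
Transfer speeds (vis-viva v² = GM(2/r − 1/a_t)): v₁ᵗ = 9.62093e+06 m/s, v₂ᵗ = 1.67477e+06 m/s.
(a) ΔV₁ = |v₁ᵗ − v₁| ≈ 2.25e+06 m/s = 2250 km/s.
(b) ΔV₂ = |v₂ − v₂ᵗ| ≈ 1.401e+06 m/s = 1401 km/s.
(c) ΔV_total = ΔV₁ + ΔV₂ ≈ 3.65e+06 m/s = 3650 km/s.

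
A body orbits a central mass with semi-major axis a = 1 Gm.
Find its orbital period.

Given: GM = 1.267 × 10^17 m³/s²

Convert to SI: a = 1 Gm = 1e+09 m.
Kepler's third law: T = 2π √(a³ / GM).
Substituting a = 1e+09 m and GM = 1.267e+17 m³/s²:
T = 2π √((1e+09)³ / 1.267e+17) s
T ≈ 5.582e+05 s = 6.461 days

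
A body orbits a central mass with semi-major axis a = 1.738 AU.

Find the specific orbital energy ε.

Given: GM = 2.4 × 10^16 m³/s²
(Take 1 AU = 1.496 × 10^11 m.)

Convert to SI: a = 1.738 AU = 2.60005e+11 m.
ε = −GM / (2a).
ε = −2.4e+16 / (2 · 2.60005e+11) J/kg ≈ -4.615e+04 J/kg = -46.15 kJ/kg.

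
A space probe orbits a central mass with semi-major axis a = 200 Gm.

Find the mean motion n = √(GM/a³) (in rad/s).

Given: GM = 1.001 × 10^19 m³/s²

Convert to SI: a = 200 Gm = 2e+11 m.
n = √(GM / a³).
n = √(1.001e+19 / (2e+11)³) rad/s ≈ 3.537e-08 rad/s.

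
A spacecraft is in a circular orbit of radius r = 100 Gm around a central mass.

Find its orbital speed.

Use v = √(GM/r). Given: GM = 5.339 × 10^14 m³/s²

Convert to SI: r = 100 Gm = 1e+11 m.
For a circular orbit, gravity supplies the centripetal force, so v = √(GM / r).
v = √(5.339e+14 / 1e+11) m/s ≈ 73.07 m/s = 73.07 m/s.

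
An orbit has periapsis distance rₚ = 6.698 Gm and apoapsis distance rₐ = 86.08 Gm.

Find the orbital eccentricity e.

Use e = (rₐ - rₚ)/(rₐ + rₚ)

Convert to SI: rₚ = 6.698 Gm = 6.698e+09 m; rₐ = 86.08 Gm = 8.608e+10 m.
e = (rₐ − rₚ) / (rₐ + rₚ).
e = (8.608e+10 − 6.698e+09) / (8.608e+10 + 6.698e+09) = 7.9382e+10 / 9.2778e+10 ≈ 0.8556.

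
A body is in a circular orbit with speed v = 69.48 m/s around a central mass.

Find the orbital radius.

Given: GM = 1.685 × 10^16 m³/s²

For a circular orbit, v² = GM / r, so r = GM / v².
r = 1.685e+16 / (69.48)² m ≈ 3.49e+12 m = 3.49 × 10^12 m.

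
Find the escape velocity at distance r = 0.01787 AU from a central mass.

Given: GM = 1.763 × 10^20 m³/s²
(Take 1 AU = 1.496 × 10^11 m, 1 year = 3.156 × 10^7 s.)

Convert to SI: r = 0.01787 AU = 2.67335e+09 m.
Escape velocity comes from setting total energy to zero: ½v² − GM/r = 0 ⇒ v_esc = √(2GM / r).
v_esc = √(2 · 1.763e+20 / 2.67335e+09) m/s ≈ 3.632e+05 m/s = 76.62 AU/year.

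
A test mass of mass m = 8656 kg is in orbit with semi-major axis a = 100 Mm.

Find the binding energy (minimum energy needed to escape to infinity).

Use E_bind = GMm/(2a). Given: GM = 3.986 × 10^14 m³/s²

Convert to SI: a = 100 Mm = 1e+08 m.
Total orbital energy is E = −GMm/(2a); binding energy is E_bind = −E = GMm/(2a).
E_bind = 3.986e+14 · 8656 / (2 · 1e+08) J ≈ 1.725e+10 J = 17.25 GJ.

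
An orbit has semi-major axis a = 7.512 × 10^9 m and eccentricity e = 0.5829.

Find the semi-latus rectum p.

p = a (1 − e²).
p = 7.512e+09 · (1 − (0.5829)²) = 7.512e+09 · 0.660228 ≈ 4.96e+09 m = 4.96 × 10^9 m.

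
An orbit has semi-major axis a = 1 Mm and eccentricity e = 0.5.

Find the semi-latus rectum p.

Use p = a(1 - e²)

Convert to SI: a = 1 Mm = 1e+06 m.
p = a (1 − e²).
p = 1e+06 · (1 − (0.5)²) = 1e+06 · 0.75 ≈ 7.5e+05 m = 750 km.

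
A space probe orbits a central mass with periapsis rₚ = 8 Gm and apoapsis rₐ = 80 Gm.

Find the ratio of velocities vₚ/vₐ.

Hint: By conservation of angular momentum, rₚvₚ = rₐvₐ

Convert to SI: rₚ = 8 Gm = 8e+09 m; rₐ = 80 Gm = 8e+10 m.
Conservation of angular momentum gives rₚvₚ = rₐvₐ, so vₚ/vₐ = rₐ/rₚ.
vₚ/vₐ = 8e+10 / 8e+09 ≈ 10.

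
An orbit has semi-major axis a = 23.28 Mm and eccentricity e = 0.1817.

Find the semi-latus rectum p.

Convert to SI: a = 23.28 Mm = 2.328e+07 m.
p = a (1 − e²).
p = 2.328e+07 · (1 − (0.1817)²) = 2.328e+07 · 0.966985 ≈ 2.251e+07 m = 22.51 Mm.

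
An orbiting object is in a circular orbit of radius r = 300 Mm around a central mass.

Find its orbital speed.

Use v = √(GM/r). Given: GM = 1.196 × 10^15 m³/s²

Convert to SI: r = 300 Mm = 3e+08 m.
For a circular orbit, gravity supplies the centripetal force, so v = √(GM / r).
v = √(1.196e+15 / 3e+08) m/s ≈ 1997 m/s = 1.997 km/s.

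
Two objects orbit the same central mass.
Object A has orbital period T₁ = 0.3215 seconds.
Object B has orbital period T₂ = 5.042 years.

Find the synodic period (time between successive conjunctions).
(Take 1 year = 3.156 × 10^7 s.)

Convert to SI: T₂ = 5.042 years = 1.59126e+08 s.
T_syn = |T₁ · T₂ / (T₁ − T₂)|.
T_syn = |0.3215 · 1.59126e+08 / (0.3215 − 1.59126e+08)| s ≈ 0.3215 s = 0.3215 seconds.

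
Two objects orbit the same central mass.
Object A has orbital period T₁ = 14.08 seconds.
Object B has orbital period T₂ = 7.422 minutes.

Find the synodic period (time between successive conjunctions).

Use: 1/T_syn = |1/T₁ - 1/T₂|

Convert to SI: T₂ = 7.422 minutes = 445.32 s.
T_syn = |T₁ · T₂ / (T₁ − T₂)|.
T_syn = |14.08 · 445.32 / (14.08 − 445.32)| s ≈ 14.54 s = 14.54 seconds.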